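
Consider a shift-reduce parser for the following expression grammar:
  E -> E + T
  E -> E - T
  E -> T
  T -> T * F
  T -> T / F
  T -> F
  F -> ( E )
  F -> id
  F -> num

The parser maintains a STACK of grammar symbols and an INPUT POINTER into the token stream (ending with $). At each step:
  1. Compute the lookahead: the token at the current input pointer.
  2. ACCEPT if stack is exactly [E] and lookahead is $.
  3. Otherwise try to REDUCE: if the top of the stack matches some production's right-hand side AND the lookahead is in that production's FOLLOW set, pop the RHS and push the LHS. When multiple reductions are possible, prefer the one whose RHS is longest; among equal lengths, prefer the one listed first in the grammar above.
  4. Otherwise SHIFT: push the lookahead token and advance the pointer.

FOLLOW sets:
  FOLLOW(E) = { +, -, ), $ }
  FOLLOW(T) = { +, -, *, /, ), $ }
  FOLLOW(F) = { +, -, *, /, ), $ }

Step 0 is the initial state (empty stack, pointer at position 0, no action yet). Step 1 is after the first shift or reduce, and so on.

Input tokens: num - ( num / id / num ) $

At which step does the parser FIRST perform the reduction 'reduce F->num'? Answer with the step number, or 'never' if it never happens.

Answer: 2

Derivation:
Step 1: shift num. Stack=[num] ptr=1 lookahead=- remaining=[- ( num / id / num ) $]
Step 2: reduce F->num. Stack=[F] ptr=1 lookahead=- remaining=[- ( num / id / num ) $]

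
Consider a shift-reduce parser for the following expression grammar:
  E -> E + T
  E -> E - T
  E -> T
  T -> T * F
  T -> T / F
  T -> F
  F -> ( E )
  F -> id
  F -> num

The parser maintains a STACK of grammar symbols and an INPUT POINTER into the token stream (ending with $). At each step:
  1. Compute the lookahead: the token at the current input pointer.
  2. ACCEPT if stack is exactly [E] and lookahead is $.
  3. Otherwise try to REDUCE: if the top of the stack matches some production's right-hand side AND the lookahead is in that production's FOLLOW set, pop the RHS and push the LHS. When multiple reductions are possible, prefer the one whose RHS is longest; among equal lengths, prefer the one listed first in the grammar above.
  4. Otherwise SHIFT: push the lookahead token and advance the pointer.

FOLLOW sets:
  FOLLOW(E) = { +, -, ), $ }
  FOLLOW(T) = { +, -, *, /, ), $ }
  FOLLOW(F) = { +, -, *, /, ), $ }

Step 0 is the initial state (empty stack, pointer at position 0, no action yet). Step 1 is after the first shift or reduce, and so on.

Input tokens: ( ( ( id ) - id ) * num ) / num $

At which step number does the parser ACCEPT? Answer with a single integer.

Answer: 33

Derivation:
Step 1: shift (. Stack=[(] ptr=1 lookahead=( remaining=[( ( id ) - id ) * num ) / num $]
Step 2: shift (. Stack=[( (] ptr=2 lookahead=( remaining=[( id ) - id ) * num ) / num $]
Step 3: shift (. Stack=[( ( (] ptr=3 lookahead=id remaining=[id ) - id ) * num ) / num $]
Step 4: shift id. Stack=[( ( ( id] ptr=4 lookahead=) remaining=[) - id ) * num ) / num $]
Step 5: reduce F->id. Stack=[( ( ( F] ptr=4 lookahead=) remaining=[) - id ) * num ) / num $]
Step 6: reduce T->F. Stack=[( ( ( T] ptr=4 lookahead=) remaining=[) - id ) * num ) / num $]
Step 7: reduce E->T. Stack=[( ( ( E] ptr=4 lookahead=) remaining=[) - id ) * num ) / num $]
Step 8: shift ). Stack=[( ( ( E )] ptr=5 lookahead=- remaining=[- id ) * num ) / num $]
Step 9: reduce F->( E ). Stack=[( ( F] ptr=5 lookahead=- remaining=[- id ) * num ) / num $]
Step 10: reduce T->F. Stack=[( ( T] ptr=5 lookahead=- remaining=[- id ) * num ) / num $]
Step 11: reduce E->T. Stack=[( ( E] ptr=5 lookahead=- remaining=[- id ) * num ) / num $]
Step 12: shift -. Stack=[( ( E -] ptr=6 lookahead=id remaining=[id ) * num ) / num $]
Step 13: shift id. Stack=[( ( E - id] ptr=7 lookahead=) remaining=[) * num ) / num $]
Step 14: reduce F->id. Stack=[( ( E - F] ptr=7 lookahead=) remaining=[) * num ) / num $]
Step 15: reduce T->F. Stack=[( ( E - T] ptr=7 lookahead=) remaining=[) * num ) / num $]
Step 16: reduce E->E - T. Stack=[( ( E] ptr=7 lookahead=) remaining=[) * num ) / num $]
Step 17: shift ). Stack=[( ( E )] ptr=8 lookahead=* remaining=[* num ) / num $]
Step 18: reduce F->( E ). Stack=[( F] ptr=8 lookahead=* remaining=[* num ) / num $]
Step 19: reduce T->F. Stack=[( T] ptr=8 lookahead=* remaining=[* num ) / num $]
Step 20: shift *. Stack=[( T *] ptr=9 lookahead=num remaining=[num ) / num $]
Step 21: shift num. Stack=[( T * num] ptr=10 lookahead=) remaining=[) / num $]
Step 22: reduce F->num. Stack=[( T * F] ptr=10 lookahead=) remaining=[) / num $]
Step 23: reduce T->T * F. Stack=[( T] ptr=10 lookahead=) remaining=[) / num $]
Step 24: reduce E->T. Stack=[( E] ptr=10 lookahead=) remaining=[) / num $]
Step 25: shift ). Stack=[( E )] ptr=11 lookahead=/ remaining=[/ num $]
Step 26: reduce F->( E ). Stack=[F] ptr=11 lookahead=/ remaining=[/ num $]
Step 27: reduce T->F. Stack=[T] ptr=11 lookahead=/ remaining=[/ num $]
Step 28: shift /. Stack=[T /] ptr=12 lookahead=num remaining=[num $]
Step 29: shift num. Stack=[T / num] ptr=13 lookahead=$ remaining=[$]
Step 30: reduce F->num. Stack=[T / F] ptr=13 lookahead=$ remaining=[$]
Step 31: reduce T->T / F. Stack=[T] ptr=13 lookahead=$ remaining=[$]
Step 32: reduce E->T. Stack=[E] ptr=13 lookahead=$ remaining=[$]
Step 33: accept. Stack=[E] ptr=13 lookahead=$ remaining=[$]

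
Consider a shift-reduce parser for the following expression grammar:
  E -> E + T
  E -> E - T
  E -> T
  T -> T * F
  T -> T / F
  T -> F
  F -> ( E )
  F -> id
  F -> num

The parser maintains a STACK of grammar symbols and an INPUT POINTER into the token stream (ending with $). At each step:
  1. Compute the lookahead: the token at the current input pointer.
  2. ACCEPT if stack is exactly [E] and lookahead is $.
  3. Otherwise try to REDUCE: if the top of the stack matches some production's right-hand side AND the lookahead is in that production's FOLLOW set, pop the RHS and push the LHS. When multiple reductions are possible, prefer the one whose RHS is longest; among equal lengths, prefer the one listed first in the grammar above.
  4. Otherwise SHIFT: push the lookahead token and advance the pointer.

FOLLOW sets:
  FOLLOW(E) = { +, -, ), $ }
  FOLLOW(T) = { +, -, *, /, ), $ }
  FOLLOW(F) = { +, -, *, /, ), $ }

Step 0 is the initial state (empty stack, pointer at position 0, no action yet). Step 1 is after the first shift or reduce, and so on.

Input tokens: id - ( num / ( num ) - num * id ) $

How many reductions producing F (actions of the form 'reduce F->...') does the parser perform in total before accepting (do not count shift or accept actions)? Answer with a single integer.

Answer: 7

Derivation:
Step 1: shift id. Stack=[id] ptr=1 lookahead=- remaining=[- ( num / ( num ) - num * id ) $]
Step 2: reduce F->id. Stack=[F] ptr=1 lookahead=- remaining=[- ( num / ( num ) - num * id ) $]
Step 3: reduce T->F. Stack=[T] ptr=1 lookahead=- remaining=[- ( num / ( num ) - num * id ) $]
Step 4: reduce E->T. Stack=[E] ptr=1 lookahead=- remaining=[- ( num / ( num ) - num * id ) $]
Step 5: shift -. Stack=[E -] ptr=2 lookahead=( remaining=[( num / ( num ) - num * id ) $]
Step 6: shift (. Stack=[E - (] ptr=3 lookahead=num remaining=[num / ( num ) - num * id ) $]
Step 7: shift num. Stack=[E - ( num] ptr=4 lookahead=/ remaining=[/ ( num ) - num * id ) $]
Step 8: reduce F->num. Stack=[E - ( F] ptr=4 lookahead=/ remaining=[/ ( num ) - num * id ) $]
Step 9: reduce T->F. Stack=[E - ( T] ptr=4 lookahead=/ remaining=[/ ( num ) - num * id ) $]
Step 10: shift /. Stack=[E - ( T /] ptr=5 lookahead=( remaining=[( num ) - num * id ) $]
Step 11: shift (. Stack=[E - ( T / (] ptr=6 lookahead=num remaining=[num ) - num * id ) $]
Step 12: shift num. Stack=[E - ( T / ( num] ptr=7 lookahead=) remaining=[) - num * id ) $]
Step 13: reduce F->num. Stack=[E - ( T / ( F] ptr=7 lookahead=) remaining=[) - num * id ) $]
Step 14: reduce T->F. Stack=[E - ( T / ( T] ptr=7 lookahead=) remaining=[) - num * id ) $]
Step 15: reduce E->T. Stack=[E - ( T / ( E] ptr=7 lookahead=) remaining=[) - num * id ) $]
Step 16: shift ). Stack=[E - ( T / ( E )] ptr=8 lookahead=- remaining=[- num * id ) $]
Step 17: reduce F->( E ). Stack=[E - ( T / F] ptr=8 lookahead=- remaining=[- num * id ) $]
Step 18: reduce T->T / F. Stack=[E - ( T] ptr=8 lookahead=- remaining=[- num * id ) $]
Step 19: reduce E->T. Stack=[E - ( E] ptr=8 lookahead=- remaining=[- num * id ) $]
Step 20: shift -. Stack=[E - ( E -] ptr=9 lookahead=num remaining=[num * id ) $]
Step 21: shift num. Stack=[E - ( E - num] ptr=10 lookahead=* remaining=[* id ) $]
Step 22: reduce F->num. Stack=[E - ( E - F] ptr=10 lookahead=* remaining=[* id ) $]
Step 23: reduce T->F. Stack=[E - ( E - T] ptr=10 lookahead=* remaining=[* id ) $]
Step 24: shift *. Stack=[E - ( E - T *] ptr=11 lookahead=id remaining=[id ) $]
Step 25: shift id. Stack=[E - ( E - T * id] ptr=12 lookahead=) remaining=[) $]
Step 26: reduce F->id. Stack=[E - ( E - T * F] ptr=12 lookahead=) remaining=[) $]
Step 27: reduce T->T * F. Stack=[E - ( E - T] ptr=12 lookahead=) remaining=[) $]
Step 28: reduce E->E - T. Stack=[E - ( E] ptr=12 lookahead=) remaining=[) $]
Step 29: shift ). Stack=[E - ( E )] ptr=13 lookahead=$ remaining=[$]
Step 30: reduce F->( E ). Stack=[E - F] ptr=13 lookahead=$ remaining=[$]
Step 31: reduce T->F. Stack=[E - T] ptr=13 lookahead=$ remaining=[$]
Step 32: reduce E->E - T. Stack=[E] ptr=13 lookahead=$ remaining=[$]
Step 33: accept. Stack=[E] ptr=13 lookahead=$ remaining=[$]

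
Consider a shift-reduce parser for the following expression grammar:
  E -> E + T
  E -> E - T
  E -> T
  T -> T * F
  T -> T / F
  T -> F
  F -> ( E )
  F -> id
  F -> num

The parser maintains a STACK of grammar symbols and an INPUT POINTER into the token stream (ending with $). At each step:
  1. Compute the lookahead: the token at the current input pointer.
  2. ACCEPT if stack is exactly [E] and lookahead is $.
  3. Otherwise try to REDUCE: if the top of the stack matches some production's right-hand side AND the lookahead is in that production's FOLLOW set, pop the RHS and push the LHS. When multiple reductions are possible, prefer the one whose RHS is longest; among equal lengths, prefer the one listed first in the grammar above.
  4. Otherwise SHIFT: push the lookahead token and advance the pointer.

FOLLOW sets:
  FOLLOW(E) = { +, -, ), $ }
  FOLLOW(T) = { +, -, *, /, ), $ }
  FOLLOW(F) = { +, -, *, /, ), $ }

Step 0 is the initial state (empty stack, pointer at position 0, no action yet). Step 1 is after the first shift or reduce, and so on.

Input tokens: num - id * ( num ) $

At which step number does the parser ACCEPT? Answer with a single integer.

Answer: 19

Derivation:
Step 1: shift num. Stack=[num] ptr=1 lookahead=- remaining=[- id * ( num ) $]
Step 2: reduce F->num. Stack=[F] ptr=1 lookahead=- remaining=[- id * ( num ) $]
Step 3: reduce T->F. Stack=[T] ptr=1 lookahead=- remaining=[- id * ( num ) $]
Step 4: reduce E->T. Stack=[E] ptr=1 lookahead=- remaining=[- id * ( num ) $]
Step 5: shift -. Stack=[E -] ptr=2 lookahead=id remaining=[id * ( num ) $]
Step 6: shift id. Stack=[E - id] ptr=3 lookahead=* remaining=[* ( num ) $]
Step 7: reduce F->id. Stack=[E - F] ptr=3 lookahead=* remaining=[* ( num ) $]
Step 8: reduce T->F. Stack=[E - T] ptr=3 lookahead=* remaining=[* ( num ) $]
Step 9: shift *. Stack=[E - T *] ptr=4 lookahead=( remaining=[( num ) $]
Step 10: shift (. Stack=[E - T * (] ptr=5 lookahead=num remaining=[num ) $]
Step 11: shift num. Stack=[E - T * ( num] ptr=6 lookahead=) remaining=[) $]
Step 12: reduce F->num. Stack=[E - T * ( F] ptr=6 lookahead=) remaining=[) $]
Step 13: reduce T->F. Stack=[E - T * ( T] ptr=6 lookahead=) remaining=[) $]
Step 14: reduce E->T. Stack=[E - T * ( E] ptr=6 lookahead=) remaining=[) $]
Step 15: shift ). Stack=[E - T * ( E )] ptr=7 lookahead=$ remaining=[$]
Step 16: reduce F->( E ). Stack=[E - T * F] ptr=7 lookahead=$ remaining=[$]
Step 17: reduce T->T * F. Stack=[E - T] ptr=7 lookahead=$ remaining=[$]
Step 18: reduce E->E - T. Stack=[E] ptr=7 lookahead=$ remaining=[$]
Step 19: accept. Stack=[E] ptr=7 lookahead=$ remaining=[$]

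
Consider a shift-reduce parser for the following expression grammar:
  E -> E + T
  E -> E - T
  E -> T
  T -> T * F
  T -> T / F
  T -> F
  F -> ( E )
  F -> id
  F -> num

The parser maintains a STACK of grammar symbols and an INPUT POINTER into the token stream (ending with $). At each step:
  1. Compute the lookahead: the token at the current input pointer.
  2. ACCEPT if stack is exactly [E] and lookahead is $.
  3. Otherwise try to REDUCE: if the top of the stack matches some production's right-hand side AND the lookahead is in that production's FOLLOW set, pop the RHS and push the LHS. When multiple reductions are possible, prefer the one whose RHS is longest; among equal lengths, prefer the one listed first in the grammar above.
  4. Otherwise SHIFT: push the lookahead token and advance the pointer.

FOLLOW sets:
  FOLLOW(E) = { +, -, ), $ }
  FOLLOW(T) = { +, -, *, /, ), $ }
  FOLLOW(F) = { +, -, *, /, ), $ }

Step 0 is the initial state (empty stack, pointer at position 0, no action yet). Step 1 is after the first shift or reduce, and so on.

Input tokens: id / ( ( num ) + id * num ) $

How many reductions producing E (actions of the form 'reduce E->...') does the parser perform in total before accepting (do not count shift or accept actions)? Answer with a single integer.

Step 1: shift id. Stack=[id] ptr=1 lookahead=/ remaining=[/ ( ( num ) + id * num ) $]
Step 2: reduce F->id. Stack=[F] ptr=1 lookahead=/ remaining=[/ ( ( num ) + id * num ) $]
Step 3: reduce T->F. Stack=[T] ptr=1 lookahead=/ remaining=[/ ( ( num ) + id * num ) $]
Step 4: shift /. Stack=[T /] ptr=2 lookahead=( remaining=[( ( num ) + id * num ) $]
Step 5: shift (. Stack=[T / (] ptr=3 lookahead=( remaining=[( num ) + id * num ) $]
Step 6: shift (. Stack=[T / ( (] ptr=4 lookahead=num remaining=[num ) + id * num ) $]
Step 7: shift num. Stack=[T / ( ( num] ptr=5 lookahead=) remaining=[) + id * num ) $]
Step 8: reduce F->num. Stack=[T / ( ( F] ptr=5 lookahead=) remaining=[) + id * num ) $]
Step 9: reduce T->F. Stack=[T / ( ( T] ptr=5 lookahead=) remaining=[) + id * num ) $]
Step 10: reduce E->T. Stack=[T / ( ( E] ptr=5 lookahead=) remaining=[) + id * num ) $]
Step 11: shift ). Stack=[T / ( ( E )] ptr=6 lookahead=+ remaining=[+ id * num ) $]
Step 12: reduce F->( E ). Stack=[T / ( F] ptr=6 lookahead=+ remaining=[+ id * num ) $]
Step 13: reduce T->F. Stack=[T / ( T] ptr=6 lookahead=+ remaining=[+ id * num ) $]
Step 14: reduce E->T. Stack=[T / ( E] ptr=6 lookahead=+ remaining=[+ id * num ) $]
Step 15: shift +. Stack=[T / ( E +] ptr=7 lookahead=id remaining=[id * num ) $]
Step 16: shift id. Stack=[T / ( E + id] ptr=8 lookahead=* remaining=[* num ) $]
Step 17: reduce F->id. Stack=[T / ( E + F] ptr=8 lookahead=* remaining=[* num ) $]
Step 18: reduce T->F. Stack=[T / ( E + T] ptr=8 lookahead=* remaining=[* num ) $]
Step 19: shift *. Stack=[T / ( E + T *] ptr=9 lookahead=num remaining=[num ) $]
Step 20: shift num. Stack=[T / ( E + T * num] ptr=10 lookahead=) remaining=[) $]
Step 21: reduce F->num. Stack=[T / ( E + T * F] ptr=10 lookahead=) remaining=[) $]
Step 22: reduce T->T * F. Stack=[T / ( E + T] ptr=10 lookahead=) remaining=[) $]
Step 23: reduce E->E + T. Stack=[T / ( E] ptr=10 lookahead=) remaining=[) $]
Step 24: shift ). Stack=[T / ( E )] ptr=11 lookahead=$ remaining=[$]
Step 25: reduce F->( E ). Stack=[T / F] ptr=11 lookahead=$ remaining=[$]
Step 26: reduce T->T / F. Stack=[T] ptr=11 lookahead=$ remaining=[$]
Step 27: reduce E->T. Stack=[E] ptr=11 lookahead=$ remaining=[$]
Step 28: accept. Stack=[E] ptr=11 lookahead=$ remaining=[$]

Answer: 4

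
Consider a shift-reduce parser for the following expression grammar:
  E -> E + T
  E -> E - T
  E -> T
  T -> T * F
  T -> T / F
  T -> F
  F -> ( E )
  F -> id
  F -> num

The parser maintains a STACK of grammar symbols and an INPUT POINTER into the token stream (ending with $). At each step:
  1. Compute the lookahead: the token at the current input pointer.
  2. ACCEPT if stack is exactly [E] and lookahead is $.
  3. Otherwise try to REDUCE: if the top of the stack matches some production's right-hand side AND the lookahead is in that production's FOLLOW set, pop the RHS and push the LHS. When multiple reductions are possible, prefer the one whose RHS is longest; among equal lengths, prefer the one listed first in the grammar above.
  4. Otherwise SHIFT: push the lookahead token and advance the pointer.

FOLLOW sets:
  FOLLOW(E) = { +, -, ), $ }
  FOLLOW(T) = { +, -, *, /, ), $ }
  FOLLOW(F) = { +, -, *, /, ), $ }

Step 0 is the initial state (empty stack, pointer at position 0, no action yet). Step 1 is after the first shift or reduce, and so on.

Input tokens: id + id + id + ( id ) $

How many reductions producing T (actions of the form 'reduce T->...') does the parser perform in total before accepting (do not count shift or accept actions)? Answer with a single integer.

Answer: 5

Derivation:
Step 1: shift id. Stack=[id] ptr=1 lookahead=+ remaining=[+ id + id + ( id ) $]
Step 2: reduce F->id. Stack=[F] ptr=1 lookahead=+ remaining=[+ id + id + ( id ) $]
Step 3: reduce T->F. Stack=[T] ptr=1 lookahead=+ remaining=[+ id + id + ( id ) $]
Step 4: reduce E->T. Stack=[E] ptr=1 lookahead=+ remaining=[+ id + id + ( id ) $]
Step 5: shift +. Stack=[E +] ptr=2 lookahead=id remaining=[id + id + ( id ) $]
Step 6: shift id. Stack=[E + id] ptr=3 lookahead=+ remaining=[+ id + ( id ) $]
Step 7: reduce F->id. Stack=[E + F] ptr=3 lookahead=+ remaining=[+ id + ( id ) $]
Step 8: reduce T->F. Stack=[E + T] ptr=3 lookahead=+ remaining=[+ id + ( id ) $]
Step 9: reduce E->E + T. Stack=[E] ptr=3 lookahead=+ remaining=[+ id + ( id ) $]
Step 10: shift +. Stack=[E +] ptr=4 lookahead=id remaining=[id + ( id ) $]
Step 11: shift id. Stack=[E + id] ptr=5 lookahead=+ remaining=[+ ( id ) $]
Step 12: reduce F->id. Stack=[E + F] ptr=5 lookahead=+ remaining=[+ ( id ) $]
Step 13: reduce T->F. Stack=[E + T] ptr=5 lookahead=+ remaining=[+ ( id ) $]
Step 14: reduce E->E + T. Stack=[E] ptr=5 lookahead=+ remaining=[+ ( id ) $]
Step 15: shift +. Stack=[E +] ptr=6 lookahead=( remaining=[( id ) $]
Step 16: shift (. Stack=[E + (] ptr=7 lookahead=id remaining=[id ) $]
Step 17: shift id. Stack=[E + ( id] ptr=8 lookahead=) remaining=[) $]
Step 18: reduce F->id. Stack=[E + ( F] ptr=8 lookahead=) remaining=[) $]
Step 19: reduce T->F. Stack=[E + ( T] ptr=8 lookahead=) remaining=[) $]
Step 20: reduce E->T. Stack=[E + ( E] ptr=8 lookahead=) remaining=[) $]
Step 21: shift ). Stack=[E + ( E )] ptr=9 lookahead=$ remaining=[$]
Step 22: reduce F->( E ). Stack=[E + F] ptr=9 lookahead=$ remaining=[$]
Step 23: reduce T->F. Stack=[E + T] ptr=9 lookahead=$ remaining=[$]
Step 24: reduce E->E + T. Stack=[E] ptr=9 lookahead=$ remaining=[$]
Step 25: accept. Stack=[E] ptr=9 lookahead=$ remaining=[$]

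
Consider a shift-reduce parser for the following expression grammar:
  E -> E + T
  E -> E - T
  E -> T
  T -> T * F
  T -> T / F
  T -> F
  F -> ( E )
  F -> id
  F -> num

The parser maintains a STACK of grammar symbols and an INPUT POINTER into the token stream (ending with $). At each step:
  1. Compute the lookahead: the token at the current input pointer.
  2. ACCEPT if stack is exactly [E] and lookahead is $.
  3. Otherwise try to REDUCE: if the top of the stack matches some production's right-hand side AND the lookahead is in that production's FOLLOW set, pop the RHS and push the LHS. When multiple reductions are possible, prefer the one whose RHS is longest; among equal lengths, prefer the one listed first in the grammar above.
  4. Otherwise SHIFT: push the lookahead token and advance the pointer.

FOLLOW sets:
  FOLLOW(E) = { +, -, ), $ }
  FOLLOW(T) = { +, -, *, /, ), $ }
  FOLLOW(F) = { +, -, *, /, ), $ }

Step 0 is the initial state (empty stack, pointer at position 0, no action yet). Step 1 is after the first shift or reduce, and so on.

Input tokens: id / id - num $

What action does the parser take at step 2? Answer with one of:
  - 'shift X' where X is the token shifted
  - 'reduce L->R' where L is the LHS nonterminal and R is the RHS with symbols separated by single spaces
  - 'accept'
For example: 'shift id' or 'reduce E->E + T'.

Answer: reduce F->id

Derivation:
Step 1: shift id. Stack=[id] ptr=1 lookahead=/ remaining=[/ id - num $]
Step 2: reduce F->id. Stack=[F] ptr=1 lookahead=/ remaining=[/ id - num $]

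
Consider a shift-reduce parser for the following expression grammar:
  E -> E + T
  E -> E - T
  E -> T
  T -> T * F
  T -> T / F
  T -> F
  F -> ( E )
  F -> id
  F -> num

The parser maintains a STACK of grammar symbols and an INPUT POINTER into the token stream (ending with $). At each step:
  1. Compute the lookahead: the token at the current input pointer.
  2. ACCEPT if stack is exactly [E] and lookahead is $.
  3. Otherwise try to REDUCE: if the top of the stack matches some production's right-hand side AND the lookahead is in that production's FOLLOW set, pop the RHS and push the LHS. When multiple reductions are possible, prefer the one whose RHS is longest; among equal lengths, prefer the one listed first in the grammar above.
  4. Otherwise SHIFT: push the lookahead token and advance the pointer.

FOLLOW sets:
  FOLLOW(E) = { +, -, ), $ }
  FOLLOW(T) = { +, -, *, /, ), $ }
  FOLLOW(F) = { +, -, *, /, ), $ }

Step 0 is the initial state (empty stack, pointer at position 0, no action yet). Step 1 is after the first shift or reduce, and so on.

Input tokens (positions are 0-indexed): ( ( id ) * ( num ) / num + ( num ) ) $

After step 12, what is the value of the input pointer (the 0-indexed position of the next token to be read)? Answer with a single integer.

Step 1: shift (. Stack=[(] ptr=1 lookahead=( remaining=[( id ) * ( num ) / num + ( num ) ) $]
Step 2: shift (. Stack=[( (] ptr=2 lookahead=id remaining=[id ) * ( num ) / num + ( num ) ) $]
Step 3: shift id. Stack=[( ( id] ptr=3 lookahead=) remaining=[) * ( num ) / num + ( num ) ) $]
Step 4: reduce F->id. Stack=[( ( F] ptr=3 lookahead=) remaining=[) * ( num ) / num + ( num ) ) $]
Step 5: reduce T->F. Stack=[( ( T] ptr=3 lookahead=) remaining=[) * ( num ) / num + ( num ) ) $]
Step 6: reduce E->T. Stack=[( ( E] ptr=3 lookahead=) remaining=[) * ( num ) / num + ( num ) ) $]
Step 7: shift ). Stack=[( ( E )] ptr=4 lookahead=* remaining=[* ( num ) / num + ( num ) ) $]
Step 8: reduce F->( E ). Stack=[( F] ptr=4 lookahead=* remaining=[* ( num ) / num + ( num ) ) $]
Step 9: reduce T->F. Stack=[( T] ptr=4 lookahead=* remaining=[* ( num ) / num + ( num ) ) $]
Step 10: shift *. Stack=[( T *] ptr=5 lookahead=( remaining=[( num ) / num + ( num ) ) $]
Step 11: shift (. Stack=[( T * (] ptr=6 lookahead=num remaining=[num ) / num + ( num ) ) $]
Step 12: shift num. Stack=[( T * ( num] ptr=7 lookahead=) remaining=[) / num + ( num ) ) $]

Answer: 7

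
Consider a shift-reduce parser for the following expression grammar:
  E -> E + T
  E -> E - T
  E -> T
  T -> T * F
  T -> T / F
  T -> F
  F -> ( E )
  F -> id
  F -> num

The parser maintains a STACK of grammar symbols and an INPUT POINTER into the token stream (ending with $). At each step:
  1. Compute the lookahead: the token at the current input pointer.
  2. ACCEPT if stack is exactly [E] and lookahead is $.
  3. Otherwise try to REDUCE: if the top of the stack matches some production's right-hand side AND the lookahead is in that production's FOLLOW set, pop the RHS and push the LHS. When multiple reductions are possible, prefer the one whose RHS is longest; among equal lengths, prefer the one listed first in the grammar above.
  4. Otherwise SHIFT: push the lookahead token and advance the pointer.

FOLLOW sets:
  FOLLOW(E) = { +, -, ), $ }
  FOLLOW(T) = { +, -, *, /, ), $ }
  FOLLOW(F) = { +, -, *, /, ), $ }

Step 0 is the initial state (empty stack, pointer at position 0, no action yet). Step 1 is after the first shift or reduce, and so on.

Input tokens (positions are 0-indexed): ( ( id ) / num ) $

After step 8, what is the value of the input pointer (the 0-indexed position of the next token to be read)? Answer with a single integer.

Step 1: shift (. Stack=[(] ptr=1 lookahead=( remaining=[( id ) / num ) $]
Step 2: shift (. Stack=[( (] ptr=2 lookahead=id remaining=[id ) / num ) $]
Step 3: shift id. Stack=[( ( id] ptr=3 lookahead=) remaining=[) / num ) $]
Step 4: reduce F->id. Stack=[( ( F] ptr=3 lookahead=) remaining=[) / num ) $]
Step 5: reduce T->F. Stack=[( ( T] ptr=3 lookahead=) remaining=[) / num ) $]
Step 6: reduce E->T. Stack=[( ( E] ptr=3 lookahead=) remaining=[) / num ) $]
Step 7: shift ). Stack=[( ( E )] ptr=4 lookahead=/ remaining=[/ num ) $]
Step 8: reduce F->( E ). Stack=[( F] ptr=4 lookahead=/ remaining=[/ num ) $]

Answer: 4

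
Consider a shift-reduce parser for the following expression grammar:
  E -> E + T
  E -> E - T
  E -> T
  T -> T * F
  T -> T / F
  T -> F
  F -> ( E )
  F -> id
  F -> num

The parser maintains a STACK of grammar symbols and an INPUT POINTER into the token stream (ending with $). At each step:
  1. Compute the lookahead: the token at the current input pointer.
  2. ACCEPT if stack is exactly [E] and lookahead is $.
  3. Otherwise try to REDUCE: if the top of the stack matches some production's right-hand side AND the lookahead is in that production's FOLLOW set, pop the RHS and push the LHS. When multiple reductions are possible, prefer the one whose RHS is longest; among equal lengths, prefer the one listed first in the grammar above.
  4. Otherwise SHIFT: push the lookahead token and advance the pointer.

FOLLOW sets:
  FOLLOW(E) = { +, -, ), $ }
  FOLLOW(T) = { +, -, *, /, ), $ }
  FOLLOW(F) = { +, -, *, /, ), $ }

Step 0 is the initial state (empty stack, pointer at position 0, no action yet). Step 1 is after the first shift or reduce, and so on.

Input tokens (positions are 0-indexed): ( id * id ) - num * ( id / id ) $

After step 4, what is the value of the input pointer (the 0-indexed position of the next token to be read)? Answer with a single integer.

Answer: 2

Derivation:
Step 1: shift (. Stack=[(] ptr=1 lookahead=id remaining=[id * id ) - num * ( id / id ) $]
Step 2: shift id. Stack=[( id] ptr=2 lookahead=* remaining=[* id ) - num * ( id / id ) $]
Step 3: reduce F->id. Stack=[( F] ptr=2 lookahead=* remaining=[* id ) - num * ( id / id ) $]
Step 4: reduce T->F. Stack=[( T] ptr=2 lookahead=* remaining=[* id ) - num * ( id / id ) $]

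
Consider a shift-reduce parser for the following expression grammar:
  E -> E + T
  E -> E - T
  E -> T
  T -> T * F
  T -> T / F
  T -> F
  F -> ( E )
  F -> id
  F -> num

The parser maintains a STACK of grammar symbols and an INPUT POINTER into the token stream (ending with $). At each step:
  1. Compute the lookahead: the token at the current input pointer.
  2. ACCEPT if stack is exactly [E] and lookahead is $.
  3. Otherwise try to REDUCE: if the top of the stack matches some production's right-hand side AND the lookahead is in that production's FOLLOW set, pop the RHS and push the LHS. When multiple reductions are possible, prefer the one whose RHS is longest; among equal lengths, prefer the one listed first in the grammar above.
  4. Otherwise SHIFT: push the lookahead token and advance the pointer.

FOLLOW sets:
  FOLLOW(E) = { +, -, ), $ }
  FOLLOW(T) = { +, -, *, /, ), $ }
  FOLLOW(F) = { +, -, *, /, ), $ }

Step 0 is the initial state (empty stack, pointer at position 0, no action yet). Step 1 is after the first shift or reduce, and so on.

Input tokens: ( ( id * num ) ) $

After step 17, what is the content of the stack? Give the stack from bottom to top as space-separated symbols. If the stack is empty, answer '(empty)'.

Answer: T

Derivation:
Step 1: shift (. Stack=[(] ptr=1 lookahead=( remaining=[( id * num ) ) $]
Step 2: shift (. Stack=[( (] ptr=2 lookahead=id remaining=[id * num ) ) $]
Step 3: shift id. Stack=[( ( id] ptr=3 lookahead=* remaining=[* num ) ) $]
Step 4: reduce F->id. Stack=[( ( F] ptr=3 lookahead=* remaining=[* num ) ) $]
Step 5: reduce T->F. Stack=[( ( T] ptr=3 lookahead=* remaining=[* num ) ) $]
Step 6: shift *. Stack=[( ( T *] ptr=4 lookahead=num remaining=[num ) ) $]
Step 7: shift num. Stack=[( ( T * num] ptr=5 lookahead=) remaining=[) ) $]
Step 8: reduce F->num. Stack=[( ( T * F] ptr=5 lookahead=) remaining=[) ) $]
Step 9: reduce T->T * F. Stack=[( ( T] ptr=5 lookahead=) remaining=[) ) $]
Step 10: reduce E->T. Stack=[( ( E] ptr=5 lookahead=) remaining=[) ) $]
Step 11: shift ). Stack=[( ( E )] ptr=6 lookahead=) remaining=[) $]
Step 12: reduce F->( E ). Stack=[( F] ptr=6 lookahead=) remaining=[) $]
Step 13: reduce T->F. Stack=[( T] ptr=6 lookahead=) remaining=[) $]
Step 14: reduce E->T. Stack=[( E] ptr=6 lookahead=) remaining=[) $]
Step 15: shift ). Stack=[( E )] ptr=7 lookahead=$ remaining=[$]
Step 16: reduce F->( E ). Stack=[F] ptr=7 lookahead=$ remaining=[$]
Step 17: reduce T->F. Stack=[T] ptr=7 lookahead=$ remaining=[$]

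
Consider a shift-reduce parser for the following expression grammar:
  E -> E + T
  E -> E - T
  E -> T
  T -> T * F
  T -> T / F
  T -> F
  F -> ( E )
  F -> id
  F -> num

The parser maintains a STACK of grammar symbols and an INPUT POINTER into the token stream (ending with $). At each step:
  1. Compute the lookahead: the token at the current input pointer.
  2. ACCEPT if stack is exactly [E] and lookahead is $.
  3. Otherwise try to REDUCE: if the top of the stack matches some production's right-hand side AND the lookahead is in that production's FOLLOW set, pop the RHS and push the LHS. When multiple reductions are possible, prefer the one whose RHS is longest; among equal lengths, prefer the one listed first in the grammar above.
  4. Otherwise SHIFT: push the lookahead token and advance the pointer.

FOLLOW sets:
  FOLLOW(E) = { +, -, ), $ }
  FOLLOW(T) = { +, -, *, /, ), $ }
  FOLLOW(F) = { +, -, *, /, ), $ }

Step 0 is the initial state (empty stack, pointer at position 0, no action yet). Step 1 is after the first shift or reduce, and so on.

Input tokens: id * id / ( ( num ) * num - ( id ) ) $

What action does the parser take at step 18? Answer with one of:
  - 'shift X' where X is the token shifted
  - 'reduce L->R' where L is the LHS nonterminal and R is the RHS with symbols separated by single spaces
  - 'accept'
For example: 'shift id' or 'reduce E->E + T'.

Step 1: shift id. Stack=[id] ptr=1 lookahead=* remaining=[* id / ( ( num ) * num - ( id ) ) $]
Step 2: reduce F->id. Stack=[F] ptr=1 lookahead=* remaining=[* id / ( ( num ) * num - ( id ) ) $]
Step 3: reduce T->F. Stack=[T] ptr=1 lookahead=* remaining=[* id / ( ( num ) * num - ( id ) ) $]
Step 4: shift *. Stack=[T *] ptr=2 lookahead=id remaining=[id / ( ( num ) * num - ( id ) ) $]
Step 5: shift id. Stack=[T * id] ptr=3 lookahead=/ remaining=[/ ( ( num ) * num - ( id ) ) $]
Step 6: reduce F->id. Stack=[T * F] ptr=3 lookahead=/ remaining=[/ ( ( num ) * num - ( id ) ) $]
Step 7: reduce T->T * F. Stack=[T] ptr=3 lookahead=/ remaining=[/ ( ( num ) * num - ( id ) ) $]
Step 8: shift /. Stack=[T /] ptr=4 lookahead=( remaining=[( ( num ) * num - ( id ) ) $]
Step 9: shift (. Stack=[T / (] ptr=5 lookahead=( remaining=[( num ) * num - ( id ) ) $]
Step 10: shift (. Stack=[T / ( (] ptr=6 lookahead=num remaining=[num ) * num - ( id ) ) $]
Step 11: shift num. Stack=[T / ( ( num] ptr=7 lookahead=) remaining=[) * num - ( id ) ) $]
Step 12: reduce F->num. Stack=[T / ( ( F] ptr=7 lookahead=) remaining=[) * num - ( id ) ) $]
Step 13: reduce T->F. Stack=[T / ( ( T] ptr=7 lookahead=) remaining=[) * num - ( id ) ) $]
Step 14: reduce E->T. Stack=[T / ( ( E] ptr=7 lookahead=) remaining=[) * num - ( id ) ) $]
Step 15: shift ). Stack=[T / ( ( E )] ptr=8 lookahead=* remaining=[* num - ( id ) ) $]
Step 16: reduce F->( E ). Stack=[T / ( F] ptr=8 lookahead=* remaining=[* num - ( id ) ) $]
Step 17: reduce T->F. Stack=[T / ( T] ptr=8 lookahead=* remaining=[* num - ( id ) ) $]
Step 18: shift *. Stack=[T / ( T *] ptr=9 lookahead=num remaining=[num - ( id ) ) $]

Answer: shift *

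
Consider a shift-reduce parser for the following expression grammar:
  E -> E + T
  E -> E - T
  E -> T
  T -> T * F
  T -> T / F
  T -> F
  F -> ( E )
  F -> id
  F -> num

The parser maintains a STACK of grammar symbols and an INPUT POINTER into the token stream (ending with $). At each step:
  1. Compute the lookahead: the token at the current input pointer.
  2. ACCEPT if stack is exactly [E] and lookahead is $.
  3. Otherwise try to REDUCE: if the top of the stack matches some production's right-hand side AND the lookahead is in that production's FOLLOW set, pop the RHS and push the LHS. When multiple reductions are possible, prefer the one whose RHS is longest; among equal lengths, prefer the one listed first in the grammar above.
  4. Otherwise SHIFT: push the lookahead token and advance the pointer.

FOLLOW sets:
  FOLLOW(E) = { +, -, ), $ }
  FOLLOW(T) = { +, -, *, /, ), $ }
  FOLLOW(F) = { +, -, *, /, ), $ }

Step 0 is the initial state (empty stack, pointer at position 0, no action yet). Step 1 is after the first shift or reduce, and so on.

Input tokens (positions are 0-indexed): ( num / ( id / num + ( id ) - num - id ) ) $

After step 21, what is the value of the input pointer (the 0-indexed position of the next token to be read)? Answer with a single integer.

Answer: 11

Derivation:
Step 1: shift (. Stack=[(] ptr=1 lookahead=num remaining=[num / ( id / num + ( id ) - num - id ) ) $]
Step 2: shift num. Stack=[( num] ptr=2 lookahead=/ remaining=[/ ( id / num + ( id ) - num - id ) ) $]
Step 3: reduce F->num. Stack=[( F] ptr=2 lookahead=/ remaining=[/ ( id / num + ( id ) - num - id ) ) $]
Step 4: reduce T->F. Stack=[( T] ptr=2 lookahead=/ remaining=[/ ( id / num + ( id ) - num - id ) ) $]
Step 5: shift /. Stack=[( T /] ptr=3 lookahead=( remaining=[( id / num + ( id ) - num - id ) ) $]
Step 6: shift (. Stack=[( T / (] ptr=4 lookahead=id remaining=[id / num + ( id ) - num - id ) ) $]
Step 7: shift id. Stack=[( T / ( id] ptr=5 lookahead=/ remaining=[/ num + ( id ) - num - id ) ) $]
Step 8: reduce F->id. Stack=[( T / ( F] ptr=5 lookahead=/ remaining=[/ num + ( id ) - num - id ) ) $]
Step 9: reduce T->F. Stack=[( T / ( T] ptr=5 lookahead=/ remaining=[/ num + ( id ) - num - id ) ) $]
Step 10: shift /. Stack=[( T / ( T /] ptr=6 lookahead=num remaining=[num + ( id ) - num - id ) ) $]
Step 11: shift num. Stack=[( T / ( T / num] ptr=7 lookahead=+ remaining=[+ ( id ) - num - id ) ) $]
Step 12: reduce F->num. Stack=[( T / ( T / F] ptr=7 lookahead=+ remaining=[+ ( id ) - num - id ) ) $]
Step 13: reduce T->T / F. Stack=[( T / ( T] ptr=7 lookahead=+ remaining=[+ ( id ) - num - id ) ) $]
Step 14: reduce E->T. Stack=[( T / ( E] ptr=7 lookahead=+ remaining=[+ ( id ) - num - id ) ) $]
Step 15: shift +. Stack=[( T / ( E +] ptr=8 lookahead=( remaining=[( id ) - num - id ) ) $]
Step 16: shift (. Stack=[( T / ( E + (] ptr=9 lookahead=id remaining=[id ) - num - id ) ) $]
Step 17: shift id. Stack=[( T / ( E + ( id] ptr=10 lookahead=) remaining=[) - num - id ) ) $]
Step 18: reduce F->id. Stack=[( T / ( E + ( F] ptr=10 lookahead=) remaining=[) - num - id ) ) $]
Step 19: reduce T->F. Stack=[( T / ( E + ( T] ptr=10 lookahead=) remaining=[) - num - id ) ) $]
Step 20: reduce E->T. Stack=[( T / ( E + ( E] ptr=10 lookahead=) remaining=[) - num - id ) ) $]
Step 21: shift ). Stack=[( T / ( E + ( E )] ptr=11 lookahead=- remaining=[- num - id ) ) $]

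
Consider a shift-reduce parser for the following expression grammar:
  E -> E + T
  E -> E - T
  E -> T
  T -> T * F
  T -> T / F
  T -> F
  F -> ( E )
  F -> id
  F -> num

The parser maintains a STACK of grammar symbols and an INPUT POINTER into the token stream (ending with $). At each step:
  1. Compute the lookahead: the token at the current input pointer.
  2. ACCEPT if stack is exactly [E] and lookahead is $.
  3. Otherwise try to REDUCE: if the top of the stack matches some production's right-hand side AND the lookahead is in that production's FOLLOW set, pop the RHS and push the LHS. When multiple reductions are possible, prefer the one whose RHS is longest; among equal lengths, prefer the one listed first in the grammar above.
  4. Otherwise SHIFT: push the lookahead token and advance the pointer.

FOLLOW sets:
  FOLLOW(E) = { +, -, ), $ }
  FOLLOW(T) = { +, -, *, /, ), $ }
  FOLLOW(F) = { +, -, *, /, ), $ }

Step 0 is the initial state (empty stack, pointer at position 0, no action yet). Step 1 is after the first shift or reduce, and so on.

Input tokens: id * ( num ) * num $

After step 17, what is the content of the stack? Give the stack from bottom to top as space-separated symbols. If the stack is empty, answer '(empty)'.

Step 1: shift id. Stack=[id] ptr=1 lookahead=* remaining=[* ( num ) * num $]
Step 2: reduce F->id. Stack=[F] ptr=1 lookahead=* remaining=[* ( num ) * num $]
Step 3: reduce T->F. Stack=[T] ptr=1 lookahead=* remaining=[* ( num ) * num $]
Step 4: shift *. Stack=[T *] ptr=2 lookahead=( remaining=[( num ) * num $]
Step 5: shift (. Stack=[T * (] ptr=3 lookahead=num remaining=[num ) * num $]
Step 6: shift num. Stack=[T * ( num] ptr=4 lookahead=) remaining=[) * num $]
Step 7: reduce F->num. Stack=[T * ( F] ptr=4 lookahead=) remaining=[) * num $]
Step 8: reduce T->F. Stack=[T * ( T] ptr=4 lookahead=) remaining=[) * num $]
Step 9: reduce E->T. Stack=[T * ( E] ptr=4 lookahead=) remaining=[) * num $]
Step 10: shift ). Stack=[T * ( E )] ptr=5 lookahead=* remaining=[* num $]
Step 11: reduce F->( E ). Stack=[T * F] ptr=5 lookahead=* remaining=[* num $]
Step 12: reduce T->T * F. Stack=[T] ptr=5 lookahead=* remaining=[* num $]
Step 13: shift *. Stack=[T *] ptr=6 lookahead=num remaining=[num $]
Step 14: shift num. Stack=[T * num] ptr=7 lookahead=$ remaining=[$]
Step 15: reduce F->num. Stack=[T * F] ptr=7 lookahead=$ remaining=[$]
Step 16: reduce T->T * F. Stack=[T] ptr=7 lookahead=$ remaining=[$]
Step 17: reduce E->T. Stack=[E] ptr=7 lookahead=$ remaining=[$]

Answer: E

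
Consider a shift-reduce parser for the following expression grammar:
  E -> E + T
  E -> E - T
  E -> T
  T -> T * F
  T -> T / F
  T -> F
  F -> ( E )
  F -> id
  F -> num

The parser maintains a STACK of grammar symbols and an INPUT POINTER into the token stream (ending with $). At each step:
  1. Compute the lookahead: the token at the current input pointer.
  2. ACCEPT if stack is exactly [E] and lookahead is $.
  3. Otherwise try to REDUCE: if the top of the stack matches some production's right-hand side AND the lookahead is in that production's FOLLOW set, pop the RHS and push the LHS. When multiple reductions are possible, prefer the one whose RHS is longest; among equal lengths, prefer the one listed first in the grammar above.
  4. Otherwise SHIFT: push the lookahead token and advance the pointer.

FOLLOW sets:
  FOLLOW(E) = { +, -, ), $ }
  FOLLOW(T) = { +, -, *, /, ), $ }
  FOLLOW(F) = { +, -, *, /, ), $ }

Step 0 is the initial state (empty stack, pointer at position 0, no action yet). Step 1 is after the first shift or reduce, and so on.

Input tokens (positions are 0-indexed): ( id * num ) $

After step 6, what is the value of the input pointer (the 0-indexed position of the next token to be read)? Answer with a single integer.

Answer: 4

Derivation:
Step 1: shift (. Stack=[(] ptr=1 lookahead=id remaining=[id * num ) $]
Step 2: shift id. Stack=[( id] ptr=2 lookahead=* remaining=[* num ) $]
Step 3: reduce F->id. Stack=[( F] ptr=2 lookahead=* remaining=[* num ) $]
Step 4: reduce T->F. Stack=[( T] ptr=2 lookahead=* remaining=[* num ) $]
Step 5: shift *. Stack=[( T *] ptr=3 lookahead=num remaining=[num ) $]
Step 6: shift num. Stack=[( T * num] ptr=4 lookahead=) remaining=[) $]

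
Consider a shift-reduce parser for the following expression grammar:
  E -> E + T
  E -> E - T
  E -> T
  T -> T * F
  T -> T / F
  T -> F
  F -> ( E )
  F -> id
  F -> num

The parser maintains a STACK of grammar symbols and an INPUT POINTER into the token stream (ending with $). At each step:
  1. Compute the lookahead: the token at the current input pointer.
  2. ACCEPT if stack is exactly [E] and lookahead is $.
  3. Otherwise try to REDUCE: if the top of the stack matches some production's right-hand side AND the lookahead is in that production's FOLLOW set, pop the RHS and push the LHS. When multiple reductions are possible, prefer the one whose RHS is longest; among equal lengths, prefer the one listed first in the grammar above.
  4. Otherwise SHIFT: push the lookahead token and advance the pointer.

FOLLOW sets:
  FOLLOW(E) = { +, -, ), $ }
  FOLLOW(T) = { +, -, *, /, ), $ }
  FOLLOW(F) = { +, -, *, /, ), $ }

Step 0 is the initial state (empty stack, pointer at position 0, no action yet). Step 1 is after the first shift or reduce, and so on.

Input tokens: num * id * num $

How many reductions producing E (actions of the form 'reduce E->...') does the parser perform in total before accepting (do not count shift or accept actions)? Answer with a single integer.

Step 1: shift num. Stack=[num] ptr=1 lookahead=* remaining=[* id * num $]
Step 2: reduce F->num. Stack=[F] ptr=1 lookahead=* remaining=[* id * num $]
Step 3: reduce T->F. Stack=[T] ptr=1 lookahead=* remaining=[* id * num $]
Step 4: shift *. Stack=[T *] ptr=2 lookahead=id remaining=[id * num $]
Step 5: shift id. Stack=[T * id] ptr=3 lookahead=* remaining=[* num $]
Step 6: reduce F->id. Stack=[T * F] ptr=3 lookahead=* remaining=[* num $]
Step 7: reduce T->T * F. Stack=[T] ptr=3 lookahead=* remaining=[* num $]
Step 8: shift *. Stack=[T *] ptr=4 lookahead=num remaining=[num $]
Step 9: shift num. Stack=[T * num] ptr=5 lookahead=$ remaining=[$]
Step 10: reduce F->num. Stack=[T * F] ptr=5 lookahead=$ remaining=[$]
Step 11: reduce T->T * F. Stack=[T] ptr=5 lookahead=$ remaining=[$]
Step 12: reduce E->T. Stack=[E] ptr=5 lookahead=$ remaining=[$]
Step 13: accept. Stack=[E] ptr=5 lookahead=$ remaining=[$]

Answer: 1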